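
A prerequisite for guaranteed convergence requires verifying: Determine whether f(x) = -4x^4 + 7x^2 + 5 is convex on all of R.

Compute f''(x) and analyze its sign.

f(x) = -4x^4 + 7x^2 + 5
f'(x) = -16x^3 + 14x
f''(x) = -48x^2 + 14
f''(x) = -48x^2 + 14 -> -inf as |x| -> inf
Therefore, f is not globally convex on R.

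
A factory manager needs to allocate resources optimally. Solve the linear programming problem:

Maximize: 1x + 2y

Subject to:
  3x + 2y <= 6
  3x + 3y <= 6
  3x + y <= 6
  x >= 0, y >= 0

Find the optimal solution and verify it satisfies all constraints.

Feasible vertices: (0, 0), (0, 2), (2, 0)
Objective 1x + 2y at each vertex:
  (0, 0): 0
  (0, 2): 4
  (2, 0): 2
Maximum is 4 at (0, 2).
Verify constraints at (x, y) = (0, 2):
  3*0 + 2*2 = 4 <= 6
  3*0 + 3*2 = 6 <= 6 (active)
  3*0 + 1*2 = 2 <= 6
  x = 0 >= 0, y = 2 >= 0. All constraints satisfied.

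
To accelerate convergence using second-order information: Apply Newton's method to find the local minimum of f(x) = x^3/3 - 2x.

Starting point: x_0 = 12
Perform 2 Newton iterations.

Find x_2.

f(x) = x^3/3 - 2x
f'(x) = x^2 - 2, f''(x) = 2x
Newton update: x_{n+1} = x_n - (x_n^2 - 2)/(2*x_n)
Step 1: x_0 = 12, f'=142, f''=24, x_1 = 73/12
Step 2: x_1 = 73/12, f'=5041/144, f''=73/6, x_2 = 5617/1752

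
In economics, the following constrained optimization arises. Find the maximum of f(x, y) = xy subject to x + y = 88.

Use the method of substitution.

Substitute y = 88 - x into f(x,y) = xy:
g(x) = x(88 - x) = 88x - x^2
g'(x) = 88 - 2x = 0  =>  x = 44
y = 88 - 44 = 44
Maximum value = 44 * 44 = 1936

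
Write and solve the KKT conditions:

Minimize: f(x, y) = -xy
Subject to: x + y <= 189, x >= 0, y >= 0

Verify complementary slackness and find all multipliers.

Problem: min -xy s.t. x + y <= 189 (multiplier lambda), x >= 0 (mu_x), y >= 0 (mu_y)
KKT stationarity: -y + lambda - mu_x = 0, -x + lambda - mu_y = 0, with lambda, mu_x, mu_y >= 0
Complementary slackness: lambda*(x + y - 189) = 0, mu_x*x = 0, mu_y*y = 0
If lambda = 0: y = -mu_x <= 0 and x = -mu_y <= 0 force x = y = 0 with f = 0; but x = y = 189/2 is feasible with f = -35721/4 < 0, so this is not the minimum. Hence lambda > 0 and x + y = 189.
Try x > 0, y > 0 (so mu_x = mu_y = 0): y = lambda, x = lambda => x = y = lambda
x + y = 189 => 2*lambda = 189 => lambda = 189/2
x* = y* = 189/2 > 0, consistent with mu_x = mu_y = 0.
(Any feasible point with x = 0 or y = 0 has f = 0 > -35721/4, so the minimum is not on those boundaries.)
min(-xy) = -35721/4 (i.e. max xy = 35721/4)
Multipliers: lambda = 189/2, mu_x = 0, mu_y = 0
Complementary slackness: lambda*(x + y - 189) = 189/2*(189/2 + 189/2 - 189) = 0, mu_x*x = 0*189/2 = 0, mu_y*y = 0*189/2 = 0. Satisfied.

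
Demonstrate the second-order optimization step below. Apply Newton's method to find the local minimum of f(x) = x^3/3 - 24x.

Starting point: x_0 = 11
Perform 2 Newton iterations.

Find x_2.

f(x) = x^3/3 - 24x
f'(x) = x^2 - 24, f''(x) = 2x
Newton update: x_{n+1} = x_n - (x_n^2 - 24)/(2*x_n)
Step 1: x_0 = 11, f'=97, f''=22, x_1 = 145/22
Step 2: x_1 = 145/22, f'=9409/484, f''=145/11, x_2 = 32641/6380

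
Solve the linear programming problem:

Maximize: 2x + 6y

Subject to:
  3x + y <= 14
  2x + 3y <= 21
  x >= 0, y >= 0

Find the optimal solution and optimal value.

Feasible vertices: (0, 0), (0, 7), (3, 5), (14/3, 0)
Objective 2x + 6y at each:
  (0, 0): 0
  (0, 7): 42
  (3, 5): 36
  (14/3, 0): 28/3
Maximum is 42 at (0, 7).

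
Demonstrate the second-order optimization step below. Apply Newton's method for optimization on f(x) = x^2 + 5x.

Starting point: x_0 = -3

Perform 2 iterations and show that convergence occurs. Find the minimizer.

f(x) = x^2 + 5x, f'(x) = 2x + (5), f''(x) = 2
Step 1: f'(-3) = -1, x_1 = -3 - -1/2 = -5/2
Step 2: f'(-5/2) = 0, x_2 = -5/2 (converged)
Newton's method converges in 1 step for quadratics.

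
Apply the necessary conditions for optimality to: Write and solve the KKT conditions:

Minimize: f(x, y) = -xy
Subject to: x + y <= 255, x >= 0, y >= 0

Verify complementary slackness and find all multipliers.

Problem: min -xy s.t. x + y <= 255 (multiplier lambda), x >= 0 (mu_x), y >= 0 (mu_y)
KKT stationarity: -y + lambda - mu_x = 0, -x + lambda - mu_y = 0, with lambda, mu_x, mu_y >= 0
Complementary slackness: lambda*(x + y - 255) = 0, mu_x*x = 0, mu_y*y = 0
If lambda = 0: y = -mu_x <= 0 and x = -mu_y <= 0 force x = y = 0 with f = 0; but x = y = 255/2 is feasible with f = -65025/4 < 0, so this is not the minimum. Hence lambda > 0 and x + y = 255.
Try x > 0, y > 0 (so mu_x = mu_y = 0): y = lambda, x = lambda => x = y = lambda
x + y = 255 => 2*lambda = 255 => lambda = 255/2
x* = y* = 255/2 > 0, consistent with mu_x = mu_y = 0.
(Any feasible point with x = 0 or y = 0 has f = 0 > -65025/4, so the minimum is not on those boundaries.)
min(-xy) = -65025/4 (i.e. max xy = 65025/4)
Multipliers: lambda = 255/2, mu_x = 0, mu_y = 0
Complementary slackness: lambda*(x + y - 255) = 255/2*(255/2 + 255/2 - 255) = 0, mu_x*x = 0*255/2 = 0, mu_y*y = 0*255/2 = 0. Satisfied.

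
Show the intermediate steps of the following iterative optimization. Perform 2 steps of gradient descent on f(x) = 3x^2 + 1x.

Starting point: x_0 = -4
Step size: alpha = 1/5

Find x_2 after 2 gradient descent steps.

f(x) = 3x^2 + 1x, f'(x) = 6x + (1)
Step 1: f'(-4) = -23, x_1 = -4 - 1/5 * -23 = 3/5
Step 2: f'(3/5) = 23/5, x_2 = 3/5 - 1/5 * 23/5 = -8/25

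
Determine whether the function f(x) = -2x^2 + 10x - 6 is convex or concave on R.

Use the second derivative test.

f(x) = -2x^2 + 10x - 6
f'(x) = -4x + 10
f''(x) = -4
Since f''(x) = -4 < 0 for all x, f is concave on R.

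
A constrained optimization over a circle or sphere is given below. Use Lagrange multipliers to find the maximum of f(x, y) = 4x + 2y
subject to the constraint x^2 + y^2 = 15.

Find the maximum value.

Set up Lagrange conditions: grad f = lambda * grad g
  4 = 2*lambda*x
  2 = 2*lambda*y
From these: x/y = 4/2, so x = 4t, y = 2t for some t.
Substitute into constraint: (4t)^2 + (2t)^2 = 15
  t^2 * 20 = 15
  t = sqrt(15/20)
Maximum = 4*x + 2*y = (4^2 + 2^2)*t = 20 * sqrt(15/20) = sqrt(300)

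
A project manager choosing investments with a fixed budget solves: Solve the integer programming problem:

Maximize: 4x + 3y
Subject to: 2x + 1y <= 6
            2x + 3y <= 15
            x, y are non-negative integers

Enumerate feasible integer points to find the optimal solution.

Constraint 1: 2x + 1y <= 6
Constraint 2: 2x + 3y <= 15
Feasible x range (need y >= 0): 0 <= x <= min(6/2, 15/2) => x in {0, ..., 3}.
Enumerate feasible integer points row by row (the coefficient of y is 3 > 0, so for each x the largest feasible y gives the best value):
  x = 0: y <= min((6 - 2*0)/1, (15 - 2*0)/3) => y in {0, ..., 5}; best 4*0 + 3*5 = 15
  x = 1: y <= min((6 - 2*1)/1, (15 - 2*1)/3) => y in {0, ..., 4}; best 4*1 + 3*4 = 16
  x = 2: y <= min((6 - 2*2)/1, (15 - 2*2)/3) => y in {0, ..., 2}; best 4*2 + 3*2 = 14
  x = 3: y <= min((6 - 2*3)/1, (15 - 2*3)/3) => y in {0}; best 4*3 + 3*0 = 12
The maximum 4x + 3y = 16 is achieved at x = 1, y = 4.
Check: 2*1 + 1*4 = 6 <= 6 and 2*1 + 3*4 = 14 <= 15.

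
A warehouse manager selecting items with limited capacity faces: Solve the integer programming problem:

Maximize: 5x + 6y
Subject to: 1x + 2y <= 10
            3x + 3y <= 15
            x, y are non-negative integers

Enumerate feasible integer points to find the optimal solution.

Constraint 1: 1x + 2y <= 10
Constraint 2: 3x + 3y <= 15
Feasible x range (need y >= 0): 0 <= x <= min(10/1, 15/3) => x in {0, ..., 5}.
Enumerate feasible integer points row by row (the coefficient of y is 6 > 0, so for each x the largest feasible y gives the best value):
  x = 0: y <= min((10 - 1*0)/2, (15 - 3*0)/3) => y in {0, ..., 5}; best 5*0 + 6*5 = 30
  x = 1: y <= min((10 - 1*1)/2, (15 - 3*1)/3) => y in {0, ..., 4}; best 5*1 + 6*4 = 29
  x = 2: y <= min((10 - 1*2)/2, (15 - 3*2)/3) => y in {0, ..., 3}; best 5*2 + 6*3 = 28
  x = 3: y <= min((10 - 1*3)/2, (15 - 3*3)/3) => y in {0, ..., 2}; best 5*3 + 6*2 = 27
  x = 4: y <= min((10 - 1*4)/2, (15 - 3*4)/3) => y in {0, ..., 1}; best 5*4 + 6*1 = 26
  x = 5: y <= min((10 - 1*5)/2, (15 - 3*5)/3) => y in {0}; best 5*5 + 6*0 = 25
The maximum 5x + 6y = 30 is achieved at x = 0, y = 5.
Check: 1*0 + 2*5 = 10 <= 10 and 3*0 + 3*5 = 15 <= 15.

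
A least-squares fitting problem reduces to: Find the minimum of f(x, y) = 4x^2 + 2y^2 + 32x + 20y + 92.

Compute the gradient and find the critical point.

f(x,y) = 4x^2 + 2y^2 + 32x + 20y + 92
df/dx = 8x + (32) = 0  =>  x = -4
df/dy = 4y + (20) = 0  =>  y = -5
f(-4, -5) = 4*(-4)^2 + 2*(-5)^2 + 32*(-4) + 20*(-5) + 92 = -22
Hessian is diagonal with entries 8, 4 > 0, so this is a minimum.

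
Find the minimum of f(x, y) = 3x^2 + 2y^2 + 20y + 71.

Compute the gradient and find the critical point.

f(x,y) = 3x^2 + 2y^2 + 20y + 71
df/dx = 6x + (0) = 0  =>  x = 0
df/dy = 4y + (20) = 0  =>  y = -5
f(0, -5) = 3*(0)^2 + 2*(-5)^2 + 20*(-5) + 71 = 21
Hessian is diagonal with entries 6, 4 > 0, so this is a minimum.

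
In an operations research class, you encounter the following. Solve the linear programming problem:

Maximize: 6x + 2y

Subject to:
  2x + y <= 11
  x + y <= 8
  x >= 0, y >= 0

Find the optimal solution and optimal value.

Feasible vertices: (0, 0), (0, 8), (3, 5), (11/2, 0)
Objective 6x + 2y at each:
  (0, 0): 0
  (0, 8): 16
  (3, 5): 28
  (11/2, 0): 33
Maximum is 33 at (11/2, 0).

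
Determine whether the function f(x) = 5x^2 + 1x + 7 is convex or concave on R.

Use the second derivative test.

f(x) = 5x^2 + 1x + 7
f'(x) = 10x + 1
f''(x) = 10
Since f''(x) = 10 > 0 for all x, f is convex on R.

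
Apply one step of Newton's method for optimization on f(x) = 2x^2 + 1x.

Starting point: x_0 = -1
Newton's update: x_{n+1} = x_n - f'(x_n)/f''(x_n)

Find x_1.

f(x) = 2x^2 + 1x
f'(x) = 4x + (1), f''(x) = 4
Newton step: x_1 = x_0 - f'(x_0)/f''(x_0)
f'(-1) = -3
x_1 = -1 - -3/4 = -1/4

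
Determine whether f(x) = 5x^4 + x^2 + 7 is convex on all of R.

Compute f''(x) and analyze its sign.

f(x) = 5x^4 + x^2 + 7
f'(x) = 20x^3 + 2x
f''(x) = 60x^2 + 2
f''(x) = 60x^2 + 2 >= 2 > 0 for all x
Therefore, f is convex on R.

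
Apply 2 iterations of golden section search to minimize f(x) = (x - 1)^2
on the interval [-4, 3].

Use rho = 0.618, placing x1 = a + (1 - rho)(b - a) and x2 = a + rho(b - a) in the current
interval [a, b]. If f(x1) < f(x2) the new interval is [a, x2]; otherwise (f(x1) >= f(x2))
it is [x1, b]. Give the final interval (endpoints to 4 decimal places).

Golden section search for min of f(x) = (x - 1)^2 on [-4, 3].
Each step: x1 = a + (1 - rho)(b - a), x2 = a + rho(b - a); if f(x1) < f(x2) keep [a, x2], otherwise keep [x1, b].
Step 1: [-4.0000, 3.0000], x1=-1.3260 (f=5.4103), x2=0.3260 (f=0.4543); f(x1) > f(x2) => keep [-1.3260, 3.0000]
Step 2: [-1.3260, 3.0000], x1=0.3265 (f=0.4536), x2=1.3475 (f=0.1207); f(x1) > f(x2) => keep [0.3265, 3.0000]
Final interval: [0.3265, 3.0000]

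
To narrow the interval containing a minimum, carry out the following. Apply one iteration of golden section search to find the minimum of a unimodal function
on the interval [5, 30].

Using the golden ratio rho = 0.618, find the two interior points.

Golden section search on [5, 30].
Golden ratio rho = 0.618 (approx).
Interior points:
  x_1 = 5 + (1-0.618)*25 = 14.5500
  x_2 = 5 + 0.618*25 = 20.4500
Compare f(x_1) and f(x_2) to determine which subinterval to keep.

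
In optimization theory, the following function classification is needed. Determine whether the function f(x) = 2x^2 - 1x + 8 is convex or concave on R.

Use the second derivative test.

f(x) = 2x^2 - 1x + 8
f'(x) = 4x - 1
f''(x) = 4
Since f''(x) = 4 > 0 for all x, f is convex on R.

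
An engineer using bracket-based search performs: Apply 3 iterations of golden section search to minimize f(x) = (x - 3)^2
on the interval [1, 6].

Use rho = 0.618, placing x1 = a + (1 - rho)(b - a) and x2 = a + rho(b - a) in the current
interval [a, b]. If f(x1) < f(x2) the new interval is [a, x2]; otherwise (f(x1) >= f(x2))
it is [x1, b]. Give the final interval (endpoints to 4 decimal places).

Golden section search for min of f(x) = (x - 3)^2 on [1, 6].
Each step: x1 = a + (1 - rho)(b - a), x2 = a + rho(b - a); if f(x1) < f(x2) keep [a, x2], otherwise keep [x1, b].
Step 1: [1.0000, 6.0000], x1=2.9100 (f=0.0081), x2=4.0900 (f=1.1881); f(x1) < f(x2) => keep [1.0000, 4.0900]
Step 2: [1.0000, 4.0900], x1=2.1804 (f=0.6718), x2=2.9096 (f=0.0082); f(x1) > f(x2) => keep [2.1804, 4.0900]
Step 3: [2.1804, 4.0900], x1=2.9099 (f=0.0081), x2=3.3605 (f=0.1300); f(x1) < f(x2) => keep [2.1804, 3.3605]
Final interval: [2.1804, 3.3605]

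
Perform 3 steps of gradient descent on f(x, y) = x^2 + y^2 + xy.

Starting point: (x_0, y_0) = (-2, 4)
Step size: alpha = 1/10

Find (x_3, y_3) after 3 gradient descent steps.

f(x,y) = x^2 + y^2 + xy
grad_x = 2x + 1y, grad_y = 2y + 1x
Step 1: grad = (0, 6), (-2, 17/5)
Step 2: grad = (-3/5, 24/5), (-97/50, 73/25)
Step 3: grad = (-24/25, 39/10), (-461/250, 253/100)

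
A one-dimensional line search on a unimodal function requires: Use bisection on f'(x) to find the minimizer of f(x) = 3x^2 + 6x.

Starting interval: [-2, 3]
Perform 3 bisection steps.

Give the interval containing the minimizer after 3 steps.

Finding critical point of f(x) = 3x^2 + 6x using bisection on f'(x) = 6x + 6.
f'(x) = 0 when x = -1.
Starting interval: [-2, 3]
Step 1: mid = 1/2, f'(mid) = 9, new interval = [-2, 1/2]
Step 2: mid = -3/4, f'(mid) = 3/2, new interval = [-2, -3/4]
Step 3: mid = -11/8, f'(mid) = -9/4, new interval = [-11/8, -3/4]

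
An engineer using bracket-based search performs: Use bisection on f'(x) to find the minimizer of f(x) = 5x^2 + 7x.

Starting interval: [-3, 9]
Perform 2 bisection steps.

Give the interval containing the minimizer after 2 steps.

Finding critical point of f(x) = 5x^2 + 7x using bisection on f'(x) = 10x + 7.
f'(x) = 0 when x = -7/10.
Starting interval: [-3, 9]
Step 1: mid = 3, f'(mid) = 37, new interval = [-3, 3]
Step 2: mid = 0, f'(mid) = 7, new interval = [-3, 0]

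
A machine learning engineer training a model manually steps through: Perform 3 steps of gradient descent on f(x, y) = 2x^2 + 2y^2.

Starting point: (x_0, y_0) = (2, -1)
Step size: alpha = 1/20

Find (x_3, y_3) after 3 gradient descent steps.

f(x,y) = 2x^2 + 2y^2
grad_x = 4x + 0y, grad_y = 4y + 0x
Step 1: grad = (8, -4), (8/5, -4/5)
Step 2: grad = (32/5, -16/5), (32/25, -16/25)
Step 3: grad = (128/25, -64/25), (128/125, -64/125)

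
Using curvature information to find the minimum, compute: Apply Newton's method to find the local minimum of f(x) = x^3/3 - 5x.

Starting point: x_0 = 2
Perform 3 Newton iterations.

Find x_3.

f(x) = x^3/3 - 5x
f'(x) = x^2 - 5, f''(x) = 2x
Newton update: x_{n+1} = x_n - (x_n^2 - 5)/(2*x_n)
Step 1: x_0 = 2, f'=-1, f''=4, x_1 = 9/4
Step 2: x_1 = 9/4, f'=1/16, f''=9/2, x_2 = 161/72
Step 3: x_2 = 161/72, f'=1/5184, f''=161/36, x_3 = 51841/23184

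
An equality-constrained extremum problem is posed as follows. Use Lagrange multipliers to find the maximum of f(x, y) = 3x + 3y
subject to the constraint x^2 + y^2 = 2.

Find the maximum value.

Set up Lagrange conditions: grad f = lambda * grad g
  3 = 2*lambda*x
  3 = 2*lambda*y
From these: x/y = 3/3, so x = 3t, y = 3t for some t.
Substitute into constraint: (3t)^2 + (3t)^2 = 2
  t^2 * 18 = 2
  t = sqrt(2/18)
Maximum = 3*x + 3*y = (3^2 + 3^2)*t = 18 * sqrt(2/18) = 6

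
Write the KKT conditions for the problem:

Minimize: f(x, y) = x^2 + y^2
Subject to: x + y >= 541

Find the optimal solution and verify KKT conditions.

KKT conditions for min x^2 + y^2 s.t. x + y >= 541:
Stationarity: 2x = mu, 2y = mu
So x = y = mu/2.
Complementary slackness: mu*(x + y - 541) = 0
Primal feasibility: x + y >= 541; dual feasibility: mu >= 0
If mu = 0 then x = y = 0, but 0 + 0 < 541 is infeasible, so the constraint is active.
Constraint active: x + y = 2*(mu/2) = 541 => mu = 541
x = y = 541/2, f = 292681/2
Verify: stationarity 2*(541/2) = 541 = mu; primal 541/2 + 541/2 = 541 >= 541; dual mu = 541 >= 0; complementary slackness 541*(541 - 541) = 0. All KKT conditions hold.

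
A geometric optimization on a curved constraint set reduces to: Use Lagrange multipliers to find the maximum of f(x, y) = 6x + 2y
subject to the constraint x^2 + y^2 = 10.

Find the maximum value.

Set up Lagrange conditions: grad f = lambda * grad g
  6 = 2*lambda*x
  2 = 2*lambda*y
From these: x/y = 6/2, so x = 6t, y = 2t for some t.
Substitute into constraint: (6t)^2 + (2t)^2 = 10
  t^2 * 40 = 10
  t = sqrt(10/40)
Maximum = 6*x + 2*y = (6^2 + 2^2)*t = 40 * sqrt(10/40) = 20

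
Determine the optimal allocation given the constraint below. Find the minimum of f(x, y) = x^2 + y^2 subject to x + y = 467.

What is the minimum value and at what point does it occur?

Substitute y = 467 - x into f(x,y) = x^2 + y^2:
g(x) = x^2 + (467 - x)^2 = 2x^2 - 934x + 218089
g'(x) = 4x - 934 = 0  =>  x = 467/2
y = 467 - 467/2 = 467/2
Minimum value = (467/2)^2 + (467/2)^2 = 218089/2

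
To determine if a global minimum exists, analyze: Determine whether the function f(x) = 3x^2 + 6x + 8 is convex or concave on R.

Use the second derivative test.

f(x) = 3x^2 + 6x + 8
f'(x) = 6x + 6
f''(x) = 6
Since f''(x) = 6 > 0 for all x, f is convex on R.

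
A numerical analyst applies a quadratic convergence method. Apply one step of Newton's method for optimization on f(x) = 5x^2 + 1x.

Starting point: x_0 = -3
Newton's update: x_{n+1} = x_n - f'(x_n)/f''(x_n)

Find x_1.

f(x) = 5x^2 + 1x
f'(x) = 10x + (1), f''(x) = 10
Newton step: x_1 = x_0 - f'(x_0)/f''(x_0)
f'(-3) = -29
x_1 = -3 - -29/10 = -1/10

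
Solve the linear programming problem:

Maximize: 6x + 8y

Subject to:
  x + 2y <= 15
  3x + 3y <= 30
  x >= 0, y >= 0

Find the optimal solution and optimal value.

Feasible vertices: (0, 0), (0, 15/2), (5, 5), (10, 0)
Objective 6x + 8y at each:
  (0, 0): 0
  (0, 15/2): 60
  (5, 5): 70
  (10, 0): 60
Maximum is 70 at (5, 5).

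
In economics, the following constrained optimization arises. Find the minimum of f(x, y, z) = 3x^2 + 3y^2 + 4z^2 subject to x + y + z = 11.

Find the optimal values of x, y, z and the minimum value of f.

Using Lagrange multipliers on f = 3x^2 + 3y^2 + 4z^2 with constraint x + y + z = 11:
Conditions: 2*3*x = lambda, 2*3*y = lambda, 2*4*z = lambda
So x = lambda/6, y = lambda/6, z = lambda/8
Substituting into constraint: lambda * (11/24) = 11
lambda = 24
x = 4, y = 4, z = 3
Minimum value = 132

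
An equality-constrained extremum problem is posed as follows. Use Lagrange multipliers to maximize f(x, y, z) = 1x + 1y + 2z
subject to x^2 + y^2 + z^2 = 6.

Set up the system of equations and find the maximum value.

Lagrange conditions: 1 = 2*lambda*x, 1 = 2*lambda*y, 2 = 2*lambda*z
So x:1 = y:1 = z:2, i.e. x = 1t, y = 1t, z = 2t
Constraint: t^2*(1^2 + 1^2 + 2^2) = 6
  t^2 * 6 = 6  =>  t = sqrt(1)
Maximum = 1*1t + 1*1t + 2*2t = 6*sqrt(1) = 6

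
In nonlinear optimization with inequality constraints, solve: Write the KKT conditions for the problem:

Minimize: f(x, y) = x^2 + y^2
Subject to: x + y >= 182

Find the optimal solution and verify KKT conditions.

KKT conditions for min x^2 + y^2 s.t. x + y >= 182:
Stationarity: 2x = mu, 2y = mu
So x = y = mu/2.
Complementary slackness: mu*(x + y - 182) = 0
Primal feasibility: x + y >= 182; dual feasibility: mu >= 0
If mu = 0 then x = y = 0, but 0 + 0 < 182 is infeasible, so the constraint is active.
Constraint active: x + y = 2*(mu/2) = 182 => mu = 182
x = y = 91, f = 16562
Verify: stationarity 2*91 = 182 = mu; primal 91 + 91 = 182 >= 182; dual mu = 182 >= 0; complementary slackness 182*(182 - 182) = 0. All KKT conditions hold.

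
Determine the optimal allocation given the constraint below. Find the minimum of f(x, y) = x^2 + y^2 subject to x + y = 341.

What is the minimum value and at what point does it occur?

Substitute y = 341 - x into f(x,y) = x^2 + y^2:
g(x) = x^2 + (341 - x)^2 = 2x^2 - 682x + 116281
g'(x) = 4x - 682 = 0  =>  x = 341/2
y = 341 - 341/2 = 341/2
Minimum value = (341/2)^2 + (341/2)^2 = 116281/2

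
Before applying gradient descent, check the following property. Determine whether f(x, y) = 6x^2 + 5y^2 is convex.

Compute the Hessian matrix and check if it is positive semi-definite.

f(x,y) = 6x^2 + 5y^2
Hessian H = [[12, 0], [0, 10]]
trace(H) = 22, det(H) = 120
Eigenvalues: (22 +/- sqrt(4)) / 2 = 12, 10
Since both eigenvalues > 0, f is convex.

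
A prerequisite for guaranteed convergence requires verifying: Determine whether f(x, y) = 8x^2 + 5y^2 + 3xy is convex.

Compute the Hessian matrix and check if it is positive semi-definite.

f(x,y) = 8x^2 + 5y^2 + 3xy
Hessian H = [[16, 3], [3, 10]]
trace(H) = 26, det(H) = 151
Eigenvalues: (26 +/- sqrt(72)) / 2 = 17.24, 8.757
Since both eigenvalues > 0, f is convex.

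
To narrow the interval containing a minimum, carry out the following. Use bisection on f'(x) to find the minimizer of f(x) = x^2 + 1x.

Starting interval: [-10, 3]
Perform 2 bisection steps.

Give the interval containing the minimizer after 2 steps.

Finding critical point of f(x) = x^2 + 1x using bisection on f'(x) = 2x + 1.
f'(x) = 0 when x = -1/2.
Starting interval: [-10, 3]
Step 1: mid = -7/2, f'(mid) = -6, new interval = [-7/2, 3]
Step 2: mid = -1/4, f'(mid) = 1/2, new interval = [-7/2, -1/4]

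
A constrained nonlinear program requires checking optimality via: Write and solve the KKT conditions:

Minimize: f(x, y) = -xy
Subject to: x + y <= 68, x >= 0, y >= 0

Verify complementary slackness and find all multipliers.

Problem: min -xy s.t. x + y <= 68 (multiplier lambda), x >= 0 (mu_x), y >= 0 (mu_y)
KKT stationarity: -y + lambda - mu_x = 0, -x + lambda - mu_y = 0, with lambda, mu_x, mu_y >= 0
Complementary slackness: lambda*(x + y - 68) = 0, mu_x*x = 0, mu_y*y = 0
If lambda = 0: y = -mu_x <= 0 and x = -mu_y <= 0 force x = y = 0 with f = 0; but x = y = 34 is feasible with f = -1156 < 0, so this is not the minimum. Hence lambda > 0 and x + y = 68.
Try x > 0, y > 0 (so mu_x = mu_y = 0): y = lambda, x = lambda => x = y = lambda
x + y = 68 => 2*lambda = 68 => lambda = 34
x* = y* = 34 > 0, consistent with mu_x = mu_y = 0.
(Any feasible point with x = 0 or y = 0 has f = 0 > -1156, so the minimum is not on those boundaries.)
min(-xy) = -1156 (i.e. max xy = 1156)
Multipliers: lambda = 34, mu_x = 0, mu_y = 0
Complementary slackness: lambda*(x + y - 68) = 34*(34 + 34 - 68) = 0, mu_x*x = 0*34 = 0, mu_y*y = 0*34 = 0. Satisfied.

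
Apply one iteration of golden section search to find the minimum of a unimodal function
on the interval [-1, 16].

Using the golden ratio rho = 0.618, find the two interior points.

Golden section search on [-1, 16].
Golden ratio rho = 0.618 (approx).
Interior points:
  x_1 = -1 + (1-0.618)*17 = 5.4940
  x_2 = -1 + 0.618*17 = 9.5060
Compare f(x_1) and f(x_2) to determine which subinterval to keep.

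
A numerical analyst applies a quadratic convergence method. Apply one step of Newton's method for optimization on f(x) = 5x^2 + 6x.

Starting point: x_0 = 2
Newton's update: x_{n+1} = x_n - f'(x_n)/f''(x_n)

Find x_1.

f(x) = 5x^2 + 6x
f'(x) = 10x + (6), f''(x) = 10
Newton step: x_1 = x_0 - f'(x_0)/f''(x_0)
f'(2) = 26
x_1 = 2 - 26/10 = -3/5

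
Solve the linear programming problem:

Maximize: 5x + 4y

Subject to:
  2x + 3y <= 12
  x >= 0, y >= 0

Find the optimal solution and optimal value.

The feasible region has vertices at [(0, 0), (6, 0), (0, 4)].
Checking objective 5x + 4y at each vertex:
  (0, 0): 5*0 + 4*0 = 0
  (6, 0): 5*6 + 4*0 = 30
  (0, 4): 5*0 + 4*4 = 16
Maximum is 30 at (6, 0).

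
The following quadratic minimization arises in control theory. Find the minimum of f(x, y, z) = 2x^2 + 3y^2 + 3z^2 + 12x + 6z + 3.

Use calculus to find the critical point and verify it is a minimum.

f(x,y,z) = 2x^2 + 3y^2 + 3z^2 + 12x + 6z + 3
df/dx = 4x + (12) = 0 => x = -3
df/dy = 6y + (0) = 0 => y = 0
df/dz = 6z + (6) = 0 => z = -1
f(-3,0,-1) = 2*(-3)^2 + 3*(0)^2 + 3*(-1)^2 + 12*(-3) + 6*(-1) + 3 = -18
Hessian is diagonal with entries 4, 6, 6 > 0, confirmed minimum.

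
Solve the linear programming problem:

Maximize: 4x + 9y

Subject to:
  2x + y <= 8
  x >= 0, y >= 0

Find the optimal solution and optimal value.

The feasible region has vertices at [(0, 0), (4, 0), (0, 8)].
Checking objective 4x + 9y at each vertex:
  (0, 0): 4*0 + 9*0 = 0
  (4, 0): 4*4 + 9*0 = 16
  (0, 8): 4*0 + 9*8 = 72
Maximum is 72 at (0, 8).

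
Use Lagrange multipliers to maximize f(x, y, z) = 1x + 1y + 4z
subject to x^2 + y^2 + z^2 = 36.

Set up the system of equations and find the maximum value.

Lagrange conditions: 1 = 2*lambda*x, 1 = 2*lambda*y, 4 = 2*lambda*z
So x:1 = y:1 = z:4, i.e. x = 1t, y = 1t, z = 4t
Constraint: t^2*(1^2 + 1^2 + 4^2) = 36
  t^2 * 18 = 36  =>  t = sqrt(2)
Maximum = 1*1t + 1*1t + 4*4t = 18*sqrt(2) = sqrt(648)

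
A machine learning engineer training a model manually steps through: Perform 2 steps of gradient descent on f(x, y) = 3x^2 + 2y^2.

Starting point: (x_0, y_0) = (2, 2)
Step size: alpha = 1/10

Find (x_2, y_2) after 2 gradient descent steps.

f(x,y) = 3x^2 + 2y^2
grad_x = 6x + 0y, grad_y = 4y + 0x
Step 1: grad = (12, 8), (4/5, 6/5)
Step 2: grad = (24/5, 24/5), (8/25, 18/25)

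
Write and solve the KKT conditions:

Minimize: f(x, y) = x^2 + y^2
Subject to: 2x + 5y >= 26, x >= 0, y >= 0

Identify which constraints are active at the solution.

KKT conditions for min x^2 + y^2 s.t. 2x + 5y >= 26, x >= 0, y >= 0:
Stationarity: 2x = mu*2 + mu_x, 2y = mu*5 + mu_y, with mu, mu_x, mu_y >= 0
Complementary slackness: mu*(2x + 5y - 26) = 0, mu_x*x = 0, mu_y*y = 0
(0, 0) is infeasible (2*0 + 5*0 < 26), so if mu = 0 stationarity would force x = mu_x/2 >= 0, y = mu_y/2 >= 0 with mu_x*x = mu_y*y = 0, i.e. x = y = 0: contradiction. Hence mu > 0 and 2x + 5y = 26 is active.
Try x > 0, y > 0 (so mu_x = mu_y = 0): x = 2*mu/2, y = 5*mu/2
Substitute: 2*(2*mu/2) + 5*(5*mu/2) = 26
  mu*29/2 = 26 => mu = 52/29
x* = 52/29 > 0, y* = 130/29 > 0, consistent with mu_x = mu_y = 0.
f is convex and the constraints are linear, so this KKT point is the global minimum.
f* = 676/29
Active constraints: 2x + 5y >= 26 (holds with equality, mu = 52/29 > 0); x >= 0 and y >= 0 are inactive (mu_x = mu_y = 0).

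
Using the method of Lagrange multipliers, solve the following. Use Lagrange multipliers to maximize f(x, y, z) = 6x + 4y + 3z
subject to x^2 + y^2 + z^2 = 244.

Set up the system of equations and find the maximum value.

Lagrange conditions: 6 = 2*lambda*x, 4 = 2*lambda*y, 3 = 2*lambda*z
So x:6 = y:4 = z:3, i.e. x = 6t, y = 4t, z = 3t
Constraint: t^2*(6^2 + 4^2 + 3^2) = 244
  t^2 * 61 = 244  =>  t = sqrt(4)
Maximum = 6*6t + 4*4t + 3*3t = 61*sqrt(4) = 122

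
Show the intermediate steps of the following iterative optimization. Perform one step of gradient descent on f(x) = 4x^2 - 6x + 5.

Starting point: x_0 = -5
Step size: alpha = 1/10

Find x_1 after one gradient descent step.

f(x) = 4x^2 - 6x + 5
f'(x) = 8x - 6
f'(-5) = 8*-5 + (-6) = -46
x_1 = x_0 - alpha * f'(x_0) = -5 - 1/10 * -46 = -2/5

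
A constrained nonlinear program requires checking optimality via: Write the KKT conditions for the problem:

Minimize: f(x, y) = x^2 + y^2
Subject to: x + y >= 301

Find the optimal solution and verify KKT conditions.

KKT conditions for min x^2 + y^2 s.t. x + y >= 301:
Stationarity: 2x = mu, 2y = mu
So x = y = mu/2.
Complementary slackness: mu*(x + y - 301) = 0
Primal feasibility: x + y >= 301; dual feasibility: mu >= 0
If mu = 0 then x = y = 0, but 0 + 0 < 301 is infeasible, so the constraint is active.
Constraint active: x + y = 2*(mu/2) = 301 => mu = 301
x = y = 301/2, f = 90601/2
Verify: stationarity 2*(301/2) = 301 = mu; primal 301/2 + 301/2 = 301 >= 301; dual mu = 301 >= 0; complementary slackness 301*(301 - 301) = 0. All KKT conditions hold.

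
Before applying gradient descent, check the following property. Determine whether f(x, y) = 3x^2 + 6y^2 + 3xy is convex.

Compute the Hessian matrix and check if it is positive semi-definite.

f(x,y) = 3x^2 + 6y^2 + 3xy
Hessian H = [[6, 3], [3, 12]]
trace(H) = 18, det(H) = 63
Eigenvalues: (18 +/- sqrt(72)) / 2 = 13.24, 4.757
Since both eigenvalues > 0, f is convex.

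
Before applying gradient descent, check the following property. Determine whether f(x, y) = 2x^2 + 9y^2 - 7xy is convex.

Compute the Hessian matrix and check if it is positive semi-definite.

f(x,y) = 2x^2 + 9y^2 - 7xy
Hessian H = [[4, -7], [-7, 18]]
trace(H) = 22, det(H) = 23
Eigenvalues: (22 +/- sqrt(392)) / 2 = 20.9, 1.101
Since both eigenvalues > 0, f is convex.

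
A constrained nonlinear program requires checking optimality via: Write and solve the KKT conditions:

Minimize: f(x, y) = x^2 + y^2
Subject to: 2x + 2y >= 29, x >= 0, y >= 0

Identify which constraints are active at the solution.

KKT conditions for min x^2 + y^2 s.t. 2x + 2y >= 29, x >= 0, y >= 0:
Stationarity: 2x = mu*2 + mu_x, 2y = mu*2 + mu_y, with mu, mu_x, mu_y >= 0
Complementary slackness: mu*(2x + 2y - 29) = 0, mu_x*x = 0, mu_y*y = 0
(0, 0) is infeasible (2*0 + 2*0 < 29), so if mu = 0 stationarity would force x = mu_x/2 >= 0, y = mu_y/2 >= 0 with mu_x*x = mu_y*y = 0, i.e. x = y = 0: contradiction. Hence mu > 0 and 2x + 2y = 29 is active.
Try x > 0, y > 0 (so mu_x = mu_y = 0): x = 2*mu/2, y = 2*mu/2
Substitute: 2*(2*mu/2) + 2*(2*mu/2) = 29
  mu*8/2 = 29 => mu = 29/4
x* = 29/4 > 0, y* = 29/4 > 0, consistent with mu_x = mu_y = 0.
f is convex and the constraints are linear, so this KKT point is the global minimum.
f* = 841/8
Active constraints: 2x + 2y >= 29 (holds with equality, mu = 29/4 > 0); x >= 0 and y >= 0 are inactive (mu_x = mu_y = 0).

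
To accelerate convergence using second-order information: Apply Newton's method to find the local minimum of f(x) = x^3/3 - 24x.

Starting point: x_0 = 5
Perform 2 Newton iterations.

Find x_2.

f(x) = x^3/3 - 24x
f'(x) = x^2 - 24, f''(x) = 2x
Newton update: x_{n+1} = x_n - (x_n^2 - 24)/(2*x_n)
Step 1: x_0 = 5, f'=1, f''=10, x_1 = 49/10
Step 2: x_1 = 49/10, f'=1/100, f''=49/5, x_2 = 4801/980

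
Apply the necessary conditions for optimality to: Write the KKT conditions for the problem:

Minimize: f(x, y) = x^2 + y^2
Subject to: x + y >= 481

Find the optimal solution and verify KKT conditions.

KKT conditions for min x^2 + y^2 s.t. x + y >= 481:
Stationarity: 2x = mu, 2y = mu
So x = y = mu/2.
Complementary slackness: mu*(x + y - 481) = 0
Primal feasibility: x + y >= 481; dual feasibility: mu >= 0
If mu = 0 then x = y = 0, but 0 + 0 < 481 is infeasible, so the constraint is active.
Constraint active: x + y = 2*(mu/2) = 481 => mu = 481
x = y = 481/2, f = 231361/2
Verify: stationarity 2*(481/2) = 481 = mu; primal 481/2 + 481/2 = 481 >= 481; dual mu = 481 >= 0; complementary slackness 481*(481 - 481) = 0. All KKT conditions hold.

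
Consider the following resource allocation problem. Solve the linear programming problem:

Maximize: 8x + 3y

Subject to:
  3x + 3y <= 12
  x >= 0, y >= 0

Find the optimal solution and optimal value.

The feasible region has vertices at [(0, 0), (4, 0), (0, 4)].
Checking objective 8x + 3y at each vertex:
  (0, 0): 8*0 + 3*0 = 0
  (4, 0): 8*4 + 3*0 = 32
  (0, 4): 8*0 + 3*4 = 12
Maximum is 32 at (4, 0).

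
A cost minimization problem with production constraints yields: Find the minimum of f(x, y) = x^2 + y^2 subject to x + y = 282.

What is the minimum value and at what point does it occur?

Substitute y = 282 - x into f(x,y) = x^2 + y^2:
g(x) = x^2 + (282 - x)^2 = 2x^2 - 564x + 79524
g'(x) = 4x - 564 = 0  =>  x = 141
y = 282 - 141 = 141
Minimum value = 141^2 + 141^2 = 39762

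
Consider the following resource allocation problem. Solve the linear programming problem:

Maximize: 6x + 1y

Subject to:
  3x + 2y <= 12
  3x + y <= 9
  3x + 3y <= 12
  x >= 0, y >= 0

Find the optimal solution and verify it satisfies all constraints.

Feasible vertices: (0, 0), (0, 4), (5/2, 3/2), (3, 0)
Objective 6x + 1y at each vertex:
  (0, 0): 0
  (0, 4): 4
  (5/2, 3/2): 33/2
  (3, 0): 18
Maximum is 18 at (3, 0).
Verify constraints at (x, y) = (3, 0):
  3*3 + 2*0 = 9 <= 12
  3*3 + 1*0 = 9 <= 9 (active)
  3*3 + 3*0 = 9 <= 12
  x = 3 >= 0, y = 0 >= 0. All constraints satisfied.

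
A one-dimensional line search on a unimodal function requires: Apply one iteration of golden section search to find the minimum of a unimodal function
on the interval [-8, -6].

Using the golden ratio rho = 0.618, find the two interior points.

Golden section search on [-8, -6].
Golden ratio rho = 0.618 (approx).
Interior points:
  x_1 = -8 + (1-0.618)*2 = -7.2360
  x_2 = -8 + 0.618*2 = -6.7640
Compare f(x_1) and f(x_2) to determine which subinterval to keep.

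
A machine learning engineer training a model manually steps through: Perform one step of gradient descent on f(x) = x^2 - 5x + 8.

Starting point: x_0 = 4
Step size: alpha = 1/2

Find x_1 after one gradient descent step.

f(x) = x^2 - 5x + 8
f'(x) = 2x - 5
f'(4) = 2*4 + (-5) = 3
x_1 = x_0 - alpha * f'(x_0) = 4 - 1/2 * 3 = 5/2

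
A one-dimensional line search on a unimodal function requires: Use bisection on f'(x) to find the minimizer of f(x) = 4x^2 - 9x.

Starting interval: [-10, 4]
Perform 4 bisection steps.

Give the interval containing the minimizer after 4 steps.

Finding critical point of f(x) = 4x^2 - 9x using bisection on f'(x) = 8x + -9.
f'(x) = 0 when x = 9/8.
Starting interval: [-10, 4]
Step 1: mid = -3, f'(mid) = -33, new interval = [-3, 4]
Step 2: mid = 1/2, f'(mid) = -5, new interval = [1/2, 4]
Step 3: mid = 9/4, f'(mid) = 9, new interval = [1/2, 9/4]
Step 4: mid = 11/8, f'(mid) = 2, new interval = [1/2, 11/8]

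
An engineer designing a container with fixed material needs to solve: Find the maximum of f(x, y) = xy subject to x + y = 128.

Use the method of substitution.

Substitute y = 128 - x into f(x,y) = xy:
g(x) = x(128 - x) = 128x - x^2
g'(x) = 128 - 2x = 0  =>  x = 64
y = 128 - 64 = 64
Maximum value = 64 * 64 = 4096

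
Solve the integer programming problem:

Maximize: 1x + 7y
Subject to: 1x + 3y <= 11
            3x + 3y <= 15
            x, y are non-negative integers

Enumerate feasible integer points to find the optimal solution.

Constraint 1: 1x + 3y <= 11
Constraint 2: 3x + 3y <= 15
Feasible x range (need y >= 0): 0 <= x <= min(11/1, 15/3) => x in {0, ..., 5}.
Enumerate feasible integer points row by row (the coefficient of y is 7 > 0, so for each x the largest feasible y gives the best value):
  x = 0: y <= min((11 - 1*0)/3, (15 - 3*0)/3) => y in {0, ..., 3}; best 1*0 + 7*3 = 21
  x = 1: y <= min((11 - 1*1)/3, (15 - 3*1)/3) => y in {0, ..., 3}; best 1*1 + 7*3 = 22
  x = 2: y <= min((11 - 1*2)/3, (15 - 3*2)/3) => y in {0, ..., 3}; best 1*2 + 7*3 = 23
  x = 3: y <= min((11 - 1*3)/3, (15 - 3*3)/3) => y in {0, ..., 2}; best 1*3 + 7*2 = 17
  x = 4: y <= min((11 - 1*4)/3, (15 - 3*4)/3) => y in {0, ..., 1}; best 1*4 + 7*1 = 11
  x = 5: y <= min((11 - 1*5)/3, (15 - 3*5)/3) => y in {0}; best 1*5 + 7*0 = 5
The maximum 1x + 7y = 23 is achieved at x = 2, y = 3.
Check: 1*2 + 3*3 = 11 <= 11 and 3*2 + 3*3 = 15 <= 15.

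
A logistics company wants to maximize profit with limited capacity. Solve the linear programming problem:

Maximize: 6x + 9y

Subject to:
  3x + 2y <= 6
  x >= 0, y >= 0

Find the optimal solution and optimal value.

The feasible region has vertices at [(0, 0), (2, 0), (0, 3)].
Checking objective 6x + 9y at each vertex:
  (0, 0): 6*0 + 9*0 = 0
  (2, 0): 6*2 + 9*0 = 12
  (0, 3): 6*0 + 9*3 = 27
Maximum is 27 at (0, 3).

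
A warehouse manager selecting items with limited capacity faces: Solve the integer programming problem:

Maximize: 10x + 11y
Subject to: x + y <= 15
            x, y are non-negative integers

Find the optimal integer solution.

Objective: 10x + 11y, constraint: x + y <= 15
Coefficient of y is 11 > coefficient of x is 10, so allocate the entire budget to y.
Optimal: x = 0, y = 15, value = 165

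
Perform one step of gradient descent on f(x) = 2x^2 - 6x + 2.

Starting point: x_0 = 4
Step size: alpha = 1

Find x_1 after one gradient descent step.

f(x) = 2x^2 - 6x + 2
f'(x) = 4x - 6
f'(4) = 4*4 + (-6) = 10
x_1 = x_0 - alpha * f'(x_0) = 4 - 1 * 10 = -6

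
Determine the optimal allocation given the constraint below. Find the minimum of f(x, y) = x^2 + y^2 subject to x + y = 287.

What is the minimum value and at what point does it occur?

Substitute y = 287 - x into f(x,y) = x^2 + y^2:
g(x) = x^2 + (287 - x)^2 = 2x^2 - 574x + 82369
g'(x) = 4x - 574 = 0  =>  x = 287/2
y = 287 - 287/2 = 287/2
Minimum value = (287/2)^2 + (287/2)^2 = 82369/2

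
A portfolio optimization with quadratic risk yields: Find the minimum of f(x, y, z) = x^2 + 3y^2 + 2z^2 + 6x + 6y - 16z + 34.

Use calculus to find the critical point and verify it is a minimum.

f(x,y,z) = x^2 + 3y^2 + 2z^2 + 6x + 6y - 16z + 34
df/dx = 2x + (6) = 0 => x = -3
df/dy = 6y + (6) = 0 => y = -1
df/dz = 4z + (-16) = 0 => z = 4
f(-3,-1,4) = 1*(-3)^2 + 3*(-1)^2 + 2*(4)^2 + 6*(-3) + 6*(-1) + -16*(4) + 34 = -10
Hessian is diagonal with entries 2, 6, 4 > 0, confirmed minimum.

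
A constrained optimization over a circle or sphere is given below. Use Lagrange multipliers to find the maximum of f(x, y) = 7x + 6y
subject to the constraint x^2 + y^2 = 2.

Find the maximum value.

Set up Lagrange conditions: grad f = lambda * grad g
  7 = 2*lambda*x
  6 = 2*lambda*y
From these: x/y = 7/6, so x = 7t, y = 6t for some t.
Substitute into constraint: (7t)^2 + (6t)^2 = 2
  t^2 * 85 = 2
  t = sqrt(2/85)
Maximum = 7*x + 6*y = (7^2 + 6^2)*t = 85 * sqrt(2/85) = sqrt(170)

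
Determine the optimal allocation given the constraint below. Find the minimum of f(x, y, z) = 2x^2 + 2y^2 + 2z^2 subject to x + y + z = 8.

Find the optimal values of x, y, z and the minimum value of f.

Using Lagrange multipliers on f = 2x^2 + 2y^2 + 2z^2 with constraint x + y + z = 8:
Conditions: 2*2*x = lambda, 2*2*y = lambda, 2*2*z = lambda
So x = lambda/4, y = lambda/4, z = lambda/4
Substituting into constraint: lambda * (3/4) = 8
lambda = 32/3
x = 8/3, y = 8/3, z = 8/3
Minimum value = 128/3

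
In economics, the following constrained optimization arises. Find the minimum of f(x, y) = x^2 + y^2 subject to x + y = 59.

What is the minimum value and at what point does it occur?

Substitute y = 59 - x into f(x,y) = x^2 + y^2:
g(x) = x^2 + (59 - x)^2 = 2x^2 - 118x + 3481
g'(x) = 4x - 118 = 0  =>  x = 59/2
y = 59 - 59/2 = 59/2
Minimum value = (59/2)^2 + (59/2)^2 = 3481/2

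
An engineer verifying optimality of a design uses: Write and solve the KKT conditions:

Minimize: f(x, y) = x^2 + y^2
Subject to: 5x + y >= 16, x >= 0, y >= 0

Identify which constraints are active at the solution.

KKT conditions for min x^2 + y^2 s.t. 5x + 1y >= 16, x >= 0, y >= 0:
Stationarity: 2x = mu*5 + mu_x, 2y = mu*1 + mu_y, with mu, mu_x, mu_y >= 0
Complementary slackness: mu*(5x + y - 16) = 0, mu_x*x = 0, mu_y*y = 0
(0, 0) is infeasible (5*0 + 1*0 < 16), so if mu = 0 stationarity would force x = mu_x/2 >= 0, y = mu_y/2 >= 0 with mu_x*x = mu_y*y = 0, i.e. x = y = 0: contradiction. Hence mu > 0 and 5x + y = 16 is active.
Try x > 0, y > 0 (so mu_x = mu_y = 0): x = 5*mu/2, y = 1*mu/2
Substitute: 5*(5*mu/2) + 1*(1*mu/2) = 16
  mu*26/2 = 16 => mu = 16/13
x* = 40/13 > 0, y* = 8/13 > 0, consistent with mu_x = mu_y = 0.
f is convex and the constraints are linear, so this KKT point is the global minimum.
f* = 128/13
Active constraints: 5x + y >= 16 (holds with equality, mu = 16/13 > 0); x >= 0 and y >= 0 are inactive (mu_x = mu_y = 0).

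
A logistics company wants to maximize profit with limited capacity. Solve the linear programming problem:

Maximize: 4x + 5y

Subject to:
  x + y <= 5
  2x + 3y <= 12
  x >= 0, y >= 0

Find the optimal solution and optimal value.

Feasible vertices: (0, 0), (0, 4), (3, 2), (5, 0)
Objective 4x + 5y at each:
  (0, 0): 0
  (0, 4): 20
  (3, 2): 22
  (5, 0): 20
Maximum is 22 at (3, 2).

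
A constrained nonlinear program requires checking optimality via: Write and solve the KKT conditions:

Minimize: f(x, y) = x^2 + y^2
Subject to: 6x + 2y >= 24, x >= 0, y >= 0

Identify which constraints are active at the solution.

KKT conditions for min x^2 + y^2 s.t. 6x + 2y >= 24, x >= 0, y >= 0:
Stationarity: 2x = mu*6 + mu_x, 2y = mu*2 + mu_y, with mu, mu_x, mu_y >= 0
Complementary slackness: mu*(6x + 2y - 24) = 0, mu_x*x = 0, mu_y*y = 0
(0, 0) is infeasible (6*0 + 2*0 < 24), so if mu = 0 stationarity would force x = mu_x/2 >= 0, y = mu_y/2 >= 0 with mu_x*x = mu_y*y = 0, i.e. x = y = 0: contradiction. Hence mu > 0 and 6x + 2y = 24 is active.
Try x > 0, y > 0 (so mu_x = mu_y = 0): x = 6*mu/2, y = 2*mu/2
Substitute: 6*(6*mu/2) + 2*(2*mu/2) = 24
  mu*40/2 = 24 => mu = 6/5
x* = 18/5 > 0, y* = 6/5 > 0, consistent with mu_x = mu_y = 0.
f is convex and the constraints are linear, so this KKT point is the global minimum.
f* = 72/5
Active constraints: 6x + 2y >= 24 (holds with equality, mu = 6/5 > 0); x >= 0 and y >= 0 are inactive (mu_x = mu_y = 0).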